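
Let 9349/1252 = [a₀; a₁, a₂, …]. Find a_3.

7

9349 = 7·1252 + 585   →  a_0 = 7
1252 = 2·585 + 82   →  a_1 = 2
585 = 7·82 + 11   →  a_2 = 7
82 = 7·11 + 5   →  a_3 = 7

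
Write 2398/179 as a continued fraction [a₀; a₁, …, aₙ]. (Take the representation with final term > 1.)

2398 = 13*179 + 71
179 = 2*71 + 37
71 = 1*37 + 34
37 = 1*34 + 3
34 = 11*3 + 1
3 = 3*1 + 0  (stop)
So 2398/179 = [13; 2, 1, 1, 11, 3].

[13; 2, 1, 1, 11, 3]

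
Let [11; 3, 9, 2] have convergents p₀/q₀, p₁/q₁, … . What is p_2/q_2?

317/28

Using pₖ = aₖpₖ₋₁ + pₖ₋₂, qₖ = aₖqₖ₋₁ + qₖ₋₂ (with p₋₁=1, p₋₂=0, q₋₁=0, q₋₂=1):
  k=0: a=11, p=11, q=1
  k=1: a=3, p=34, q=3
  k=2: a=9, p=317, q=28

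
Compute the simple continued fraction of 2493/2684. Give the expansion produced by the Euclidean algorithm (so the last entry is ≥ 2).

2493 = 0×2684 + 2493
2684 = 1×2493 + 191
2493 = 13×191 + 10
191 = 19×10 + 1
10 = 10×1 + 0  (stop)
So 2493/2684 = [0; 1, 13, 19, 10].

[0; 1, 13, 19, 10]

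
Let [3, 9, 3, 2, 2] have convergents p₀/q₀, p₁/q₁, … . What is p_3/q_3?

Using pₖ = aₖpₖ₋₁ + pₖ₋₂, qₖ = aₖqₖ₋₁ + qₖ₋₂ (with p₋₁=1, p₋₂=0, q₋₁=0, q₋₂=1):
  k=0: a=3, p=3, q=1
  k=1: a=9, p=28, q=9
  k=2: a=3, p=87, q=28
  k=3: a=2, p=202, q=65

202/65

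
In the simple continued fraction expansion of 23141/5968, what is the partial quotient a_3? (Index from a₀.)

23141 = 3·5968 + 5237   →  a_0 = 3
5968 = 1·5237 + 731   →  a_1 = 1
5237 = 7·731 + 120   →  a_2 = 7
731 = 6·120 + 11   →  a_3 = 6

6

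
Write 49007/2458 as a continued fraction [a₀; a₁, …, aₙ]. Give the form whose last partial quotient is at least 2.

[19; 1, 15, 15, 3, 3]

49007 = 19*2458 + 2305
2458 = 1*2305 + 153
2305 = 15*153 + 10
153 = 15*10 + 3
10 = 3*3 + 1
3 = 3*1 + 0  (stop)
So 49007/2458 = [19; 1, 15, 15, 3, 3].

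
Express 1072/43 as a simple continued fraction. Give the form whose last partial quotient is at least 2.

[24; 1, 13, 3]

1072 = 24×43 + 40
43 = 1×40 + 3
40 = 13×3 + 1
3 = 3×1 + 0  (stop)
So 1072/43 = [24; 1, 13, 3].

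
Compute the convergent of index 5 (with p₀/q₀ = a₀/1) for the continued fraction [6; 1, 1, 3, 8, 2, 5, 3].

Using pₖ = aₖpₖ₋₁ + pₖ₋₂, qₖ = aₖqₖ₋₁ + qₖ₋₂ (with p₋₁=1, p₋₂=0, q₋₁=0, q₋₂=1):
  k=0: a=6, p=6, q=1
  k=1: a=1, p=7, q=1
  k=2: a=1, p=13, q=2
  k=3: a=3, p=46, q=7
  k=4: a=8, p=381, q=58
  k=5: a=2, p=808, q=123

808/123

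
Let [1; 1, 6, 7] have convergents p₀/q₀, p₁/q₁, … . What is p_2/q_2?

Using pₖ = aₖpₖ₋₁ + pₖ₋₂, qₖ = aₖqₖ₋₁ + qₖ₋₂ (with p₋₁=1, p₋₂=0, q₋₁=0, q₋₂=1):
  k=0: a=1, p=1, q=1
  k=1: a=1, p=2, q=1
  k=2: a=6, p=13, q=7

13/7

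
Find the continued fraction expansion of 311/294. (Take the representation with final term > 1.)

[1; 17, 3, 2, 2]

311 = 1*294 + 17
294 = 17*17 + 5
17 = 3*5 + 2
5 = 2*2 + 1
2 = 2*1 + 0  (stop)
So 311/294 = [1; 17, 3, 2, 2].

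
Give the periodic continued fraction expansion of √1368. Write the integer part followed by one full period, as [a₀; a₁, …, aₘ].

a₀ = ⌊√1368⌋ = 36.

[36; 1, 72]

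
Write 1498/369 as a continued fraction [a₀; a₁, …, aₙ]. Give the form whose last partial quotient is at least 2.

[4; 16, 1, 3, 2, 2]

1498 = 4*369 + 22
369 = 16*22 + 17
22 = 1*17 + 5
17 = 3*5 + 2
5 = 2*2 + 1
2 = 2*1 + 0  (stop)
So 1498/369 = [4; 16, 1, 3, 2, 2].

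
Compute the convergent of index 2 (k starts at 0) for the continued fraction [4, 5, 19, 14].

Using pₖ = aₖpₖ₋₁ + pₖ₋₂, qₖ = aₖqₖ₋₁ + qₖ₋₂ (with p₋₁=1, p₋₂=0, q₋₁=0, q₋₂=1):
  k=0: a=4, p=4, q=1
  k=1: a=5, p=21, q=5
  k=2: a=19, p=403, q=96

403/96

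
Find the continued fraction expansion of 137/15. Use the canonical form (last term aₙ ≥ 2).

137 = 9·15 + 2
15 = 7·2 + 1
2 = 2·1 + 0  (stop)
So 137/15 = [9; 7, 2].

[9; 7, 2]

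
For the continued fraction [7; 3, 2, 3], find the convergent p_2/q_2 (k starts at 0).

51/7

Using pₖ = aₖpₖ₋₁ + pₖ₋₂, qₖ = aₖqₖ₋₁ + qₖ₋₂ (with p₋₁=1, p₋₂=0, q₋₁=0, q₋₂=1):
  k=0: a=7, p=7, q=1
  k=1: a=3, p=22, q=3
  k=2: a=2, p=51, q=7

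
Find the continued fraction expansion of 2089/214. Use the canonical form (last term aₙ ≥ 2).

[9; 1, 3, 5, 10]

2089 = 9·214 + 163
214 = 1·163 + 51
163 = 3·51 + 10
51 = 5·10 + 1
10 = 10·1 + 0  (stop)
So 2089/214 = [9; 1, 3, 5, 10].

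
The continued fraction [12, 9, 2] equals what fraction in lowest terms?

Using pₖ = aₖpₖ₋₁ + pₖ₋₂ and qₖ = aₖqₖ₋₁ + qₖ₋₂:
  k=0: a=12, p=12, q=1
  k=1: a=9, p=109, q=9
  k=2: a=2, p=230, q=19

230/19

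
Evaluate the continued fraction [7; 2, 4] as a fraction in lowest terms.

67/9

Fold from the inside: start with 4/1.
  2 + 1/4 = 9/4
  7 + 4/9 = 67/9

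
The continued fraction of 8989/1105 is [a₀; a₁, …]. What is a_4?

8989 = 8·1105 + 149   →  a_0 = 8
1105 = 7·149 + 62   →  a_1 = 7
149 = 2·62 + 25   →  a_2 = 2
62 = 2·25 + 12   →  a_3 = 2
25 = 2·12 + 1   →  a_4 = 2

2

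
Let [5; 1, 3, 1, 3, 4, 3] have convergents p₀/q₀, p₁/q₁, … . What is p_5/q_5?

469/81

Using pₖ = aₖpₖ₋₁ + pₖ₋₂, qₖ = aₖqₖ₋₁ + qₖ₋₂ (with p₋₁=1, p₋₂=0, q₋₁=0, q₋₂=1):
  k=0: a=5, p=5, q=1
  k=1: a=1, p=6, q=1
  k=2: a=3, p=23, q=4
  k=3: a=1, p=29, q=5
  k=4: a=3, p=110, q=19
  k=5: a=4, p=469, q=81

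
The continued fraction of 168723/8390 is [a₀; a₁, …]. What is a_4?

3

168723 = 20·8390 + 923   →  a_0 = 20
8390 = 9·923 + 83   →  a_1 = 9
923 = 11·83 + 10   →  a_2 = 11
83 = 8·10 + 3   →  a_3 = 8
10 = 3·3 + 1   →  a_4 = 3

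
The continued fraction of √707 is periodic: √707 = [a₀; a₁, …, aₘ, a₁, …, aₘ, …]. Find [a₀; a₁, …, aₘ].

[26; 1, 1, 2, 3, 2, 1, 1, 52]

a₀ = ⌊√707⌋ = 26.
With m₀=0, d₀=1 and mₖ₊₁ = dₖaₖ − mₖ, dₖ₊₁ = (n − mₖ₊₁²)/dₖ, aₖ₊₁ = ⌊(a₀+mₖ₊₁)/dₖ₊₁⌋:
  k=1: m=26, d=31, a=1
  k=2: m=5, d=22, a=1
  k=3: m=17, d=19, a=2
  k=4: m=21, d=14, a=3
  k=5: m=21, d=19, a=2
  k=6: m=17, d=22, a=1
  k=7: m=5, d=31, a=1
  k=8: m=26, d=1, a=52
d=1 and a=2a₀=52 at k=8, so the next step gives (m, d) = (26, 31) again — its k=1 value — and the period has length 8.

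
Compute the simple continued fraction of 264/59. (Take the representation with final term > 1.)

264 = 4·59 + 28
59 = 2·28 + 3
28 = 9·3 + 1
3 = 3·1 + 0  (stop)
So 264/59 = [4; 2, 9, 3].

[4; 2, 9, 3]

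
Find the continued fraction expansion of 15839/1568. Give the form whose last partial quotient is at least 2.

[10; 9, 1, 6, 4, 2, 2]

15839 = 10*1568 + 159
1568 = 9*159 + 137
159 = 1*137 + 22
137 = 6*22 + 5
22 = 4*5 + 2
5 = 2*2 + 1
2 = 2*1 + 0  (stop)
So 15839/1568 = [10; 9, 1, 6, 4, 2, 2].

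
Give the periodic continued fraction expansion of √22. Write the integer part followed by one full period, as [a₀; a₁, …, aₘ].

a₀ = ⌊√22⌋ = 4.
With m₀=0, d₀=1 and mₖ₊₁ = dₖaₖ − mₖ, dₖ₊₁ = (n − mₖ₊₁²)/dₖ, aₖ₊₁ = ⌊(a₀+mₖ₊₁)/dₖ₊₁⌋:
  k=1: m=4, d=6, a=1
  k=2: m=2, d=3, a=2
  k=3: m=4, d=2, a=4
  k=4: m=4, d=3, a=2
  k=5: m=2, d=6, a=1
  k=6: m=4, d=1, a=8
d=1 and a=2a₀=8 at k=6, so the next step gives (m, d) = (4, 6) again — its k=1 value — and the period has length 6.

[4; 1, 2, 4, 2, 1, 8]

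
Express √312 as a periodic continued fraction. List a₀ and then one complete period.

[17; 1, 1, 1, 34]

a₀ = ⌊√312⌋ = 17.
With m₀=0, d₀=1 and mₖ₊₁ = dₖaₖ − mₖ, dₖ₊₁ = (n − mₖ₊₁²)/dₖ, aₖ₊₁ = ⌊(a₀+mₖ₊₁)/dₖ₊₁⌋:
  k=1: m=17, d=23, a=1
  k=2: m=6, d=12, a=1
  k=3: m=6, d=23, a=1
  k=4: m=17, d=1, a=34
d=1 and a=2a₀=34 at k=4, so the next step gives (m, d) = (17, 23) again — its k=1 value — and the period has length 4.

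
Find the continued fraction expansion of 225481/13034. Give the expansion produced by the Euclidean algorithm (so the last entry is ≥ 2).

[17; 3, 2, 1, 17, 2, 2, 14]

225481 = 17×13034 + 3903
13034 = 3×3903 + 1325
3903 = 2×1325 + 1253
1325 = 1×1253 + 72
1253 = 17×72 + 29
72 = 2×29 + 14
29 = 2×14 + 1
14 = 14×1 + 0  (stop)
So 225481/13034 = [17; 3, 2, 1, 17, 2, 2, 14].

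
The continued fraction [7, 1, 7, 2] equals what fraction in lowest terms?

134/17

Using pₖ = aₖpₖ₋₁ + pₖ₋₂ and qₖ = aₖqₖ₋₁ + qₖ₋₂:
  k=0: a=7, p=7, q=1
  k=1: a=1, p=8, q=1
  k=2: a=7, p=63, q=8
  k=3: a=2, p=134, q=17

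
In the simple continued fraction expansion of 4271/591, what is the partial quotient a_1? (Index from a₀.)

4271 = 7·591 + 134   →  a_0 = 7
591 = 4·134 + 55   →  a_1 = 4

4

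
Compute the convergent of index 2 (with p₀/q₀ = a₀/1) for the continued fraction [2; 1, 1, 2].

Using pₖ = aₖpₖ₋₁ + pₖ₋₂, qₖ = aₖqₖ₋₁ + qₖ₋₂ (with p₋₁=1, p₋₂=0, q₋₁=0, q₋₂=1):
  k=0: a=2, p=2, q=1
  k=1: a=1, p=3, q=1
  k=2: a=1, p=5, q=2

5/2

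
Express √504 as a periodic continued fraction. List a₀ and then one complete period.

a₀ = ⌊√504⌋ = 22.
With m₀=0, d₀=1 and mₖ₊₁ = dₖaₖ − mₖ, dₖ₊₁ = (n − mₖ₊₁²)/dₖ, aₖ₊₁ = ⌊(a₀+mₖ₊₁)/dₖ₊₁⌋:
  k=1: m=22, d=20, a=2
  k=2: m=18, d=9, a=4
  k=3: m=18, d=20, a=2
  k=4: m=22, d=1, a=44
d=1 and a=2a₀=44 at k=4, so the next step gives (m, d) = (22, 20) again — its k=1 value — and the period has length 4.

[22; 2, 4, 2, 44]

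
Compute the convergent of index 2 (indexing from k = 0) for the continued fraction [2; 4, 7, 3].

65/29

Using pₖ = aₖpₖ₋₁ + pₖ₋₂, qₖ = aₖqₖ₋₁ + qₖ₋₂ (with p₋₁=1, p₋₂=0, q₋₁=0, q₋₂=1):
  k=0: a=2, p=2, q=1
  k=1: a=4, p=9, q=4
  k=2: a=7, p=65, q=29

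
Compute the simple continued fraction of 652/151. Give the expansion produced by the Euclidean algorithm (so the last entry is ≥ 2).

[4; 3, 6, 1, 6]

652 = 4·151 + 48
151 = 3·48 + 7
48 = 6·7 + 6
7 = 1·6 + 1
6 = 6·1 + 0  (stop)
So 652/151 = [4; 3, 6, 1, 6].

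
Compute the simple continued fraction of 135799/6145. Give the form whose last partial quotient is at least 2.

135799 = 22*6145 + 609
6145 = 10*609 + 55
609 = 11*55 + 4
55 = 13*4 + 3
4 = 1*3 + 1
3 = 3*1 + 0  (stop)
So 135799/6145 = [22; 10, 11, 13, 1, 3].

[22; 10, 11, 13, 1, 3]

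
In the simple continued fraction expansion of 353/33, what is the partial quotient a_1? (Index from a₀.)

353 = 10·33 + 23   →  a_0 = 10
33 = 1·23 + 10   →  a_1 = 1

1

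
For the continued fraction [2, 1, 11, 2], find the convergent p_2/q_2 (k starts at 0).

Using pₖ = aₖpₖ₋₁ + pₖ₋₂, qₖ = aₖqₖ₋₁ + qₖ₋₂ (with p₋₁=1, p₋₂=0, q₋₁=0, q₋₂=1):
  k=0: a=2, p=2, q=1
  k=1: a=1, p=3, q=1
  k=2: a=11, p=35, q=12

35/12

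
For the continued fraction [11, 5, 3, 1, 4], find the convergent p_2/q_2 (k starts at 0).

179/16

Using pₖ = aₖpₖ₋₁ + pₖ₋₂, qₖ = aₖqₖ₋₁ + qₖ₋₂ (with p₋₁=1, p₋₂=0, q₋₁=0, q₋₂=1):
  k=0: a=11, p=11, q=1
  k=1: a=5, p=56, q=5
  k=2: a=3, p=179, q=16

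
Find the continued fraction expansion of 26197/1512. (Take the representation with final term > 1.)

26197 = 17×1512 + 493
1512 = 3×493 + 33
493 = 14×33 + 31
33 = 1×31 + 2
31 = 15×2 + 1
2 = 2×1 + 0  (stop)
So 26197/1512 = [17; 3, 14, 1, 15, 2].

[17; 3, 14, 1, 15, 2]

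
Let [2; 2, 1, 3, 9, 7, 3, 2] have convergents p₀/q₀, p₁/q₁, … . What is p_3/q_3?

Using pₖ = aₖpₖ₋₁ + pₖ₋₂, qₖ = aₖqₖ₋₁ + qₖ₋₂ (with p₋₁=1, p₋₂=0, q₋₁=0, q₋₂=1):
  k=0: a=2, p=2, q=1
  k=1: a=2, p=5, q=2
  k=2: a=1, p=7, q=3
  k=3: a=3, p=26, q=11

26/11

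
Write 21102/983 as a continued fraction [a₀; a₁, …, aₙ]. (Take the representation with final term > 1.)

[21; 2, 7, 16, 4]

21102 = 21×983 + 459
983 = 2×459 + 65
459 = 7×65 + 4
65 = 16×4 + 1
4 = 4×1 + 0  (stop)
So 21102/983 = [21; 2, 7, 16, 4].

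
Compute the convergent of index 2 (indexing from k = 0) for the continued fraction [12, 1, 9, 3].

Using pₖ = aₖpₖ₋₁ + pₖ₋₂, qₖ = aₖqₖ₋₁ + qₖ₋₂ (with p₋₁=1, p₋₂=0, q₋₁=0, q₋₂=1):
  k=0: a=12, p=12, q=1
  k=1: a=1, p=13, q=1
  k=2: a=9, p=129, q=10

129/10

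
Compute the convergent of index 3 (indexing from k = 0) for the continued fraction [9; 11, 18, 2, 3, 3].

Using pₖ = aₖpₖ₋₁ + pₖ₋₂, qₖ = aₖqₖ₋₁ + qₖ₋₂ (with p₋₁=1, p₋₂=0, q₋₁=0, q₋₂=1):
  k=0: a=9, p=9, q=1
  k=1: a=11, p=100, q=11
  k=2: a=18, p=1809, q=199
  k=3: a=2, p=3718, q=409

3718/409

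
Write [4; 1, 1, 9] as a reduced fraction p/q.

86/19

Using pₖ = aₖpₖ₋₁ + pₖ₋₂ and qₖ = aₖqₖ₋₁ + qₖ₋₂:
  k=0: a=4, p=4, q=1
  k=1: a=1, p=5, q=1
  k=2: a=1, p=9, q=2
  k=3: a=9, p=86, q=19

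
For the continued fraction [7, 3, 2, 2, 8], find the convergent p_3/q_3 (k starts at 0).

Using pₖ = aₖpₖ₋₁ + pₖ₋₂, qₖ = aₖqₖ₋₁ + qₖ₋₂ (with p₋₁=1, p₋₂=0, q₋₁=0, q₋₂=1):
  k=0: a=7, p=7, q=1
  k=1: a=3, p=22, q=3
  k=2: a=2, p=51, q=7
  k=3: a=2, p=124, q=17

124/17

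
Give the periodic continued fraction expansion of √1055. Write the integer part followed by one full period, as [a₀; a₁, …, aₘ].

[32; 2, 12, 2, 64]

a₀ = ⌊√1055⌋ = 32.
With m₀=0, d₀=1 and mₖ₊₁ = dₖaₖ − mₖ, dₖ₊₁ = (n − mₖ₊₁²)/dₖ, aₖ₊₁ = ⌊(a₀+mₖ₊₁)/dₖ₊₁⌋:
  k=1: m=32, d=31, a=2
  k=2: m=30, d=5, a=12
  k=3: m=30, d=31, a=2
  k=4: m=32, d=1, a=64
d=1 and a=2a₀=64 at k=4, so the next step gives (m, d) = (32, 31) again — its k=1 value — and the period has length 4.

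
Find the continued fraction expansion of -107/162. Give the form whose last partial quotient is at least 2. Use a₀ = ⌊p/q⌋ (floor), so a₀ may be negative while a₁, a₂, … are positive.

-107 = -1·162 + 55
162 = 2·55 + 52
55 = 1·52 + 3
52 = 17·3 + 1
3 = 3·1 + 0  (stop)
So -107/162 = [-1; 2, 1, 17, 3].

[-1; 2, 1, 17, 3]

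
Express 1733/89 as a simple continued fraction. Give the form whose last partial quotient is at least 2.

1733 = 19·89 + 42
89 = 2·42 + 5
42 = 8·5 + 2
5 = 2·2 + 1
2 = 2·1 + 0  (stop)
So 1733/89 = [19; 2, 8, 2, 2].

[19; 2, 8, 2, 2]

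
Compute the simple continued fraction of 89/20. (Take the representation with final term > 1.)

89 = 4×20 + 9
20 = 2×9 + 2
9 = 4×2 + 1
2 = 2×1 + 0  (stop)
So 89/20 = [4; 2, 4, 2].

[4; 2, 4, 2]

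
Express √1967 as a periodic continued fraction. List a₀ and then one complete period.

[44; 2, 1, 5, 1, 2, 88]

a₀ = ⌊√1967⌋ = 44.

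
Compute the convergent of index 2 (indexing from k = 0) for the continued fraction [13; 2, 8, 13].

Using pₖ = aₖpₖ₋₁ + pₖ₋₂, qₖ = aₖqₖ₋₁ + qₖ₋₂ (with p₋₁=1, p₋₂=0, q₋₁=0, q₋₂=1):
  k=0: a=13, p=13, q=1
  k=1: a=2, p=27, q=2
  k=2: a=8, p=229, q=17

229/17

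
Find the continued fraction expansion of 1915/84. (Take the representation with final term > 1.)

1915 = 22*84 + 67
84 = 1*67 + 17
67 = 3*17 + 16
17 = 1*16 + 1
16 = 16*1 + 0  (stop)
So 1915/84 = [22; 1, 3, 1, 16].

[22; 1, 3, 1, 16]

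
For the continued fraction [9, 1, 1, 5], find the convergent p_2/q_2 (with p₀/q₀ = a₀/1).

Using pₖ = aₖpₖ₋₁ + pₖ₋₂, qₖ = aₖqₖ₋₁ + qₖ₋₂ (with p₋₁=1, p₋₂=0, q₋₁=0, q₋₂=1):
  k=0: a=9, p=9, q=1
  k=1: a=1, p=10, q=1
  k=2: a=1, p=19, q=2

19/2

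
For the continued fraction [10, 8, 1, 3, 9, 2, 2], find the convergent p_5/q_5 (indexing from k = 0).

Using pₖ = aₖpₖ₋₁ + pₖ₋₂, qₖ = aₖqₖ₋₁ + qₖ₋₂ (with p₋₁=1, p₋₂=0, q₋₁=0, q₋₂=1):
  k=0: a=10, p=10, q=1
  k=1: a=8, p=81, q=8
  k=2: a=1, p=91, q=9
  k=3: a=3, p=354, q=35
  k=4: a=9, p=3277, q=324
  k=5: a=2, p=6908, q=683

6908/683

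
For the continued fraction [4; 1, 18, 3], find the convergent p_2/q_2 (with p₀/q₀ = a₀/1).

Using pₖ = aₖpₖ₋₁ + pₖ₋₂, qₖ = aₖqₖ₋₁ + qₖ₋₂ (with p₋₁=1, p₋₂=0, q₋₁=0, q₋₂=1):
  k=0: a=4, p=4, q=1
  k=1: a=1, p=5, q=1
  k=2: a=18, p=94, q=19

94/19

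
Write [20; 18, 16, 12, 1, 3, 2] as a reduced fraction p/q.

Fold from the inside: start with 2/1.
  3 + 1/2 = 7/2
  1 + 2/7 = 9/7
  12 + 7/9 = 115/9
  16 + 9/115 = 1849/115
  18 + 115/1849 = 33397/1849
  20 + 1849/33397 = 669789/33397

669789/33397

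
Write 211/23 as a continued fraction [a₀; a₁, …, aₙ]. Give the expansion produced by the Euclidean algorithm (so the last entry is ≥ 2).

211 = 9*23 + 4
23 = 5*4 + 3
4 = 1*3 + 1
3 = 3*1 + 0  (stop)
So 211/23 = [9; 5, 1, 3].

[9; 5, 1, 3]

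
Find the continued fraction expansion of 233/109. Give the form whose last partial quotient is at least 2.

233 = 2·109 + 15
109 = 7·15 + 4
15 = 3·4 + 3
4 = 1·3 + 1
3 = 3·1 + 0  (stop)
So 233/109 = [2; 7, 3, 1, 3].

[2; 7, 3, 1, 3]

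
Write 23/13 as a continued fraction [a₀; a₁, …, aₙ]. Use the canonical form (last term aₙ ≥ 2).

[1; 1, 3, 3]

23 = 1×13 + 10
13 = 1×10 + 3
10 = 3×3 + 1
3 = 3×1 + 0  (stop)
So 23/13 = [1; 1, 3, 3].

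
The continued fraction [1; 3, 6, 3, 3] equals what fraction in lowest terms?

262/199

Using pₖ = aₖpₖ₋₁ + pₖ₋₂ and qₖ = aₖqₖ₋₁ + qₖ₋₂:
  k=0: a=1, p=1, q=1
  k=1: a=3, p=4, q=3
  k=2: a=6, p=25, q=19
  k=3: a=3, p=79, q=60
  k=4: a=3, p=262, q=199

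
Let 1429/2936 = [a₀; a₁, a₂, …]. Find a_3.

1429 = 0·2936 + 1429   →  a_0 = 0
2936 = 2·1429 + 78   →  a_1 = 2
1429 = 18·78 + 25   →  a_2 = 18
78 = 3·25 + 3   →  a_3 = 3

3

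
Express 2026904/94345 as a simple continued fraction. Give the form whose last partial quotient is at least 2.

[21; 2, 15, 11, 1, 11, 10, 2]

2026904 = 21×94345 + 45659
94345 = 2×45659 + 3027
45659 = 15×3027 + 254
3027 = 11×254 + 233
254 = 1×233 + 21
233 = 11×21 + 2
21 = 10×2 + 1
2 = 2×1 + 0  (stop)
So 2026904/94345 = [21; 2, 15, 11, 1, 11, 10, 2].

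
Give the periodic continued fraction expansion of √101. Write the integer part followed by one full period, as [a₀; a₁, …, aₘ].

[10; 20]

a₀ = ⌊√101⌋ = 10.
With m₀=0, d₀=1 and mₖ₊₁ = dₖaₖ − mₖ, dₖ₊₁ = (n − mₖ₊₁²)/dₖ, aₖ₊₁ = ⌊(a₀+mₖ₊₁)/dₖ₊₁⌋:
  k=1: m=10, d=1, a=20
d=1 and a=2a₀=20 at k=1, so the next step gives (m, d) = (10, 1) again — its k=1 value — and the period has length 1.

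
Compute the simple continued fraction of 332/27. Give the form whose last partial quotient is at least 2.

[12; 3, 2, 1, 2]

332 = 12×27 + 8
27 = 3×8 + 3
8 = 2×3 + 2
3 = 1×2 + 1
2 = 2×1 + 0  (stop)
So 332/27 = [12; 3, 2, 1, 2].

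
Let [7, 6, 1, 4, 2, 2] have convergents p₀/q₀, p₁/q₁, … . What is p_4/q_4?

Using pₖ = aₖpₖ₋₁ + pₖ₋₂, qₖ = aₖqₖ₋₁ + qₖ₋₂ (with p₋₁=1, p₋₂=0, q₋₁=0, q₋₂=1):
  k=0: a=7, p=7, q=1
  k=1: a=6, p=43, q=6
  k=2: a=1, p=50, q=7
  k=3: a=4, p=243, q=34
  k=4: a=2, p=536, q=75

536/75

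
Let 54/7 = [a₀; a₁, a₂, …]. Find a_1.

1

54 = 7·7 + 5   →  a_0 = 7
7 = 1·5 + 2   →  a_1 = 1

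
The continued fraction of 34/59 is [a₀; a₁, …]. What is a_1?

34 = 0·59 + 34   →  a_0 = 0
59 = 1·34 + 25   →  a_1 = 1

1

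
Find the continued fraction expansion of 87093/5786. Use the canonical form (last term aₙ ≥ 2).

87093 = 15*5786 + 303
5786 = 19*303 + 29
303 = 10*29 + 13
29 = 2*13 + 3
13 = 4*3 + 1
3 = 3*1 + 0  (stop)
So 87093/5786 = [15; 19, 10, 2, 4, 3].

[15; 19, 10, 2, 4, 3]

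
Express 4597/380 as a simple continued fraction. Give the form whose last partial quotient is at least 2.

4597 = 12×380 + 37
380 = 10×37 + 10
37 = 3×10 + 7
10 = 1×7 + 3
7 = 2×3 + 1
3 = 3×1 + 0  (stop)
So 4597/380 = [12; 10, 3, 1, 2, 3].

[12; 10, 3, 1, 2, 3]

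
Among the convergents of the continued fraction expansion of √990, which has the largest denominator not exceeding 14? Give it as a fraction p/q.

409/13

√990 = [31; 2, 6, 2, 62, …] (period length 4).
Convergents:
  p_0/q_0 = 31/1
  p_1/q_1 = 63/2
  p_2/q_2 = 409/13
  p_3/q_3 = 881/28
q_2 = 13 ≤ 14 < 28 = q_3, so the answer is 409/13.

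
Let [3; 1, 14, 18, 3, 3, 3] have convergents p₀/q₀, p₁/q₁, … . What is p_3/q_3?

Using pₖ = aₖpₖ₋₁ + pₖ₋₂, qₖ = aₖqₖ₋₁ + qₖ₋₂ (with p₋₁=1, p₋₂=0, q₋₁=0, q₋₂=1):
  k=0: a=3, p=3, q=1
  k=1: a=1, p=4, q=1
  k=2: a=14, p=59, q=15
  k=3: a=18, p=1066, q=271

1066/271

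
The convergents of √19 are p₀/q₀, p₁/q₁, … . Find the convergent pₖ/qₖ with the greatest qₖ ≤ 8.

√19 = [4; 2, 1, 3, 1, 2, 8, …] (period length 6).
Convergents:
  p_0/q_0 = 4/1
  p_1/q_1 = 9/2
  p_2/q_2 = 13/3
  p_3/q_3 = 48/11
q_2 = 3 ≤ 8 < 11 = q_3, so the answer is 13/3.

13/3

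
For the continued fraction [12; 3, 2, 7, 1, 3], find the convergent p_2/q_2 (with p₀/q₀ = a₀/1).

86/7

Using pₖ = aₖpₖ₋₁ + pₖ₋₂, qₖ = aₖqₖ₋₁ + qₖ₋₂ (with p₋₁=1, p₋₂=0, q₋₁=0, q₋₂=1):
  k=0: a=12, p=12, q=1
  k=1: a=3, p=37, q=3
  k=2: a=2, p=86, q=7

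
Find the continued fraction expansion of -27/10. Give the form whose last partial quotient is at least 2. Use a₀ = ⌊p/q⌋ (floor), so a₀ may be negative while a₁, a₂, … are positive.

-27 = -3*10 + 3
10 = 3*3 + 1
3 = 3*1 + 0  (stop)
So -27/10 = [-3; 3, 3].

[-3; 3, 3]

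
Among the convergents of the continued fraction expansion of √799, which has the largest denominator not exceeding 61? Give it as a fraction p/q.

424/15

√799 = [28; 3, 1, 3, 56, …] (period length 4).
Convergents:
  p_0/q_0 = 28/1
  p_1/q_1 = 85/3
  p_2/q_2 = 113/4
  p_3/q_3 = 424/15
  p_4/q_4 = 23857/844
q_3 = 15 ≤ 61 < 844 = q_4, so the answer is 424/15.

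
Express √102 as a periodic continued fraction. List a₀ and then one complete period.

[10; 10, 20]

a₀ = ⌊√102⌋ = 10.
With m₀=0, d₀=1 and mₖ₊₁ = dₖaₖ − mₖ, dₖ₊₁ = (n − mₖ₊₁²)/dₖ, aₖ₊₁ = ⌊(a₀+mₖ₊₁)/dₖ₊₁⌋:
  k=1: m=10, d=2, a=10
  k=2: m=10, d=1, a=20
d=1 and a=2a₀=20 at k=2, so the next step gives (m, d) = (10, 2) again — its k=1 value — and the period has length 2.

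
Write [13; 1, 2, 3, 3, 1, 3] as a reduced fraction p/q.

2219/162

Using pₖ = aₖpₖ₋₁ + pₖ₋₂ and qₖ = aₖqₖ₋₁ + qₖ₋₂:
  k=0: a=13, p=13, q=1
  k=1: a=1, p=14, q=1
  k=2: a=2, p=41, q=3
  k=3: a=3, p=137, q=10
  k=4: a=3, p=452, q=33
  k=5: a=1, p=589, q=43
  k=6: a=3, p=2219, q=162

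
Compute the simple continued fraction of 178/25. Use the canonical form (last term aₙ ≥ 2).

[7; 8, 3]

178 = 7*25 + 3
25 = 8*3 + 1
3 = 3*1 + 0  (stop)
So 178/25 = [7; 8, 3].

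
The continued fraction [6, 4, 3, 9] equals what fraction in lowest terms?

754/121

Fold from the inside: start with 9/1.
  3 + 1/9 = 28/9
  4 + 9/28 = 121/28
  6 + 28/121 = 754/121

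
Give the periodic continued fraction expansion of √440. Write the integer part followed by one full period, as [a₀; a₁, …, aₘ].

a₀ = ⌊√440⌋ = 20.

[20; 1, 40]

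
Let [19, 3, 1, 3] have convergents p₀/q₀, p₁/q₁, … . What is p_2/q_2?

77/4

Using pₖ = aₖpₖ₋₁ + pₖ₋₂, qₖ = aₖqₖ₋₁ + qₖ₋₂ (with p₋₁=1, p₋₂=0, q₋₁=0, q₋₂=1):
  k=0: a=19, p=19, q=1
  k=1: a=3, p=58, q=3
  k=2: a=1, p=77, q=4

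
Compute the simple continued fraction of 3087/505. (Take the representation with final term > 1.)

3087 = 6*505 + 57
505 = 8*57 + 49
57 = 1*49 + 8
49 = 6*8 + 1
8 = 8*1 + 0  (stop)
So 3087/505 = [6; 8, 1, 6, 8].

[6; 8, 1, 6, 8]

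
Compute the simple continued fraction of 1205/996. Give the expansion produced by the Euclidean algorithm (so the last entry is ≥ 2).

[1; 4, 1, 3, 3, 1, 3, 3]

1205 = 1*996 + 209
996 = 4*209 + 160
209 = 1*160 + 49
160 = 3*49 + 13
49 = 3*13 + 10
13 = 1*10 + 3
10 = 3*3 + 1
3 = 3*1 + 0  (stop)
So 1205/996 = [1; 4, 1, 3, 3, 1, 3, 3].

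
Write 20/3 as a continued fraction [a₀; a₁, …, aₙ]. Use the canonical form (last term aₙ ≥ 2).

[6; 1, 2]

20 = 6·3 + 2
3 = 1·2 + 1
2 = 2·1 + 0  (stop)
So 20/3 = [6; 1, 2].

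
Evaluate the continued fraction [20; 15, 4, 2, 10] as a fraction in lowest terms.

Using pₖ = aₖpₖ₋₁ + pₖ₋₂ and qₖ = aₖqₖ₋₁ + qₖ₋₂:
  k=0: a=20, p=20, q=1
  k=1: a=15, p=301, q=15
  k=2: a=4, p=1224, q=61
  k=3: a=2, p=2749, q=137
  k=4: a=10, p=28714, q=1431

28714/1431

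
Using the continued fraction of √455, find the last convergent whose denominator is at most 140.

√455 = [21; 3, 42, …] (period length 2).
Convergents:
  p_0/q_0 = 21/1
  p_1/q_1 = 64/3
  p_2/q_2 = 2709/127
  p_3/q_3 = 8191/384
q_2 = 127 ≤ 140 < 384 = q_3, so the answer is 2709/127.

2709/127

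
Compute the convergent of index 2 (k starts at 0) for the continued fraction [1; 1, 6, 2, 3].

Using pₖ = aₖpₖ₋₁ + pₖ₋₂, qₖ = aₖqₖ₋₁ + qₖ₋₂ (with p₋₁=1, p₋₂=0, q₋₁=0, q₋₂=1):
  k=0: a=1, p=1, q=1
  k=1: a=1, p=2, q=1
  k=2: a=6, p=13, q=7

13/7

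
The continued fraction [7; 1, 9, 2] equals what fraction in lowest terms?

Fold from the inside: start with 2/1.
  9 + 1/2 = 19/2
  1 + 2/19 = 21/19
  7 + 19/21 = 166/21

166/21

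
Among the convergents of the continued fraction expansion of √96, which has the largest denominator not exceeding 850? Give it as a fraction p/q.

4801/490

√96 = [9; 1, 3, 1, 18, …] (period length 4).
Convergents:
  p_0/q_0 = 9/1
  p_1/q_1 = 10/1
  p_2/q_2 = 39/4
  p_3/q_3 = 49/5
  p_4/q_4 = 921/94
  p_5/q_5 = 970/99
  p_6/q_6 = 3831/391
  p_7/q_7 = 4801/490
  p_8/q_8 = 90249/9211
q_7 = 490 ≤ 850 < 9211 = q_8, so the answer is 4801/490.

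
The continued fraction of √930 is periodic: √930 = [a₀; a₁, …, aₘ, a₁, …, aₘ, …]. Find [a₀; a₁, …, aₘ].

a₀ = ⌊√930⌋ = 30.
With m₀=0, d₀=1 and mₖ₊₁ = dₖaₖ − mₖ, dₖ₊₁ = (n − mₖ₊₁²)/dₖ, aₖ₊₁ = ⌊(a₀+mₖ₊₁)/dₖ₊₁⌋:
  k=1: m=30, d=30, a=2
  k=2: m=30, d=1, a=60
d=1 and a=2a₀=60 at k=2, so the next step gives (m, d) = (30, 30) again — its k=1 value — and the period has length 2.

[30; 2, 60]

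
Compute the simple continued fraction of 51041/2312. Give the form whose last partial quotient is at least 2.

51041 = 22×2312 + 177
2312 = 13×177 + 11
177 = 16×11 + 1
11 = 11×1 + 0  (stop)
So 51041/2312 = [22; 13, 16, 11].

[22; 13, 16, 11]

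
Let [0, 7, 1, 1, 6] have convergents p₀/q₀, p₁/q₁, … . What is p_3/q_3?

2/15

Using pₖ = aₖpₖ₋₁ + pₖ₋₂, qₖ = aₖqₖ₋₁ + qₖ₋₂ (with p₋₁=1, p₋₂=0, q₋₁=0, q₋₂=1):
  k=0: a=0, p=0, q=1
  k=1: a=7, p=1, q=7
  k=2: a=1, p=1, q=8
  k=3: a=1, p=2, q=15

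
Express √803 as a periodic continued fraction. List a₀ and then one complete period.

a₀ = ⌊√803⌋ = 28.
With m₀=0, d₀=1 and mₖ₊₁ = dₖaₖ − mₖ, dₖ₊₁ = (n − mₖ₊₁²)/dₖ, aₖ₊₁ = ⌊(a₀+mₖ₊₁)/dₖ₊₁⌋:
  k=1: m=28, d=19, a=2
  k=2: m=10, d=37, a=1
  k=3: m=27, d=2, a=27
  k=4: m=27, d=37, a=1
  k=5: m=10, d=19, a=2
  k=6: m=28, d=1, a=56
d=1 and a=2a₀=56 at k=6, so the next step gives (m, d) = (28, 19) again — its k=1 value — and the period has length 6.

[28; 2, 1, 27, 1, 2, 56]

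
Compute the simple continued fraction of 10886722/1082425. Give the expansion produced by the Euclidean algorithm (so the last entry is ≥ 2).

10886722 = 10·1082425 + 62472
1082425 = 17·62472 + 20401
62472 = 3·20401 + 1269
20401 = 16·1269 + 97
1269 = 13·97 + 8
97 = 12·8 + 1
8 = 8·1 + 0  (stop)
So 10886722/1082425 = [10; 17, 3, 16, 13, 12, 8].

[10; 17, 3, 16, 13, 12, 8]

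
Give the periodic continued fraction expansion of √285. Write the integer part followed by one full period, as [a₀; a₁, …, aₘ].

a₀ = ⌊√285⌋ = 16.
With m₀=0, d₀=1 and mₖ₊₁ = dₖaₖ − mₖ, dₖ₊₁ = (n − mₖ₊₁²)/dₖ, aₖ₊₁ = ⌊(a₀+mₖ₊₁)/dₖ₊₁⌋:
  k=1: m=16, d=29, a=1
  k=2: m=13, d=4, a=7
  k=3: m=15, d=15, a=2
  k=4: m=15, d=4, a=7
  k=5: m=13, d=29, a=1
  k=6: m=16, d=1, a=32
d=1 and a=2a₀=32 at k=6, so the next step gives (m, d) = (16, 29) again — its k=1 value — and the period has length 6.

[16; 1, 7, 2, 7, 1, 32]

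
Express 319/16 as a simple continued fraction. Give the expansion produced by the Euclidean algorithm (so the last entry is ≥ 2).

319 = 19×16 + 15
16 = 1×15 + 1
15 = 15×1 + 0  (stop)
So 319/16 = [19; 1, 15].

[19; 1, 15]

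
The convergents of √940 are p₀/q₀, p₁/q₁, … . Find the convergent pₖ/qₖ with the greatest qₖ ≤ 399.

4231/138

√940 = [30; 1, 1, 1, 14, 1, 1, 1, 60, …] (period length 8).
Convergents:
  p_0/q_0 = 30/1
  p_1/q_1 = 31/1
  p_2/q_2 = 61/2
  p_3/q_3 = 92/3
  p_4/q_4 = 1349/44
  p_5/q_5 = 1441/47
  p_6/q_6 = 2790/91
  p_7/q_7 = 4231/138
  p_8/q_8 = 256650/8371
q_7 = 138 ≤ 399 < 8371 = q_8, so the answer is 4231/138.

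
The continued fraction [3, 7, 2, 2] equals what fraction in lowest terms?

Using pₖ = aₖpₖ₋₁ + pₖ₋₂ and qₖ = aₖqₖ₋₁ + qₖ₋₂:
  k=0: a=3, p=3, q=1
  k=1: a=7, p=22, q=7
  k=2: a=2, p=47, q=15
  k=3: a=2, p=116, q=37

116/37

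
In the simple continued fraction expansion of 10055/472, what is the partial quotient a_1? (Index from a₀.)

10055 = 21·472 + 143   →  a_0 = 21
472 = 3·143 + 43   →  a_1 = 3

3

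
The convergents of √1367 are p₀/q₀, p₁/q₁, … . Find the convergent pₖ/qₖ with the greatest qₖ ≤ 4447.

√1367 = [36; 1, 35, 1, 72, …] (period length 4).
Convergents:
  p_0/q_0 = 36/1
  p_1/q_1 = 37/1
  p_2/q_2 = 1331/36
  p_3/q_3 = 1368/37
  p_4/q_4 = 99827/2700
  p_5/q_5 = 101195/2737
  p_6/q_6 = 3641652/98495
q_5 = 2737 ≤ 4447 < 98495 = q_6, so the answer is 101195/2737.

101195/2737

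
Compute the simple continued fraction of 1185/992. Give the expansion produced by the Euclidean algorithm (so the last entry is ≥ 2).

[1; 5, 7, 6, 1, 3]

1185 = 1×992 + 193
992 = 5×193 + 27
193 = 7×27 + 4
27 = 6×4 + 3
4 = 1×3 + 1
3 = 3×1 + 0  (stop)
So 1185/992 = [1; 5, 7, 6, 1, 3].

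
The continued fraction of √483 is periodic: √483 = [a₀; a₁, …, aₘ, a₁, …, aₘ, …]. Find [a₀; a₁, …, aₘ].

a₀ = ⌊√483⌋ = 21.
With m₀=0, d₀=1 and mₖ₊₁ = dₖaₖ − mₖ, dₖ₊₁ = (n − mₖ₊₁²)/dₖ, aₖ₊₁ = ⌊(a₀+mₖ₊₁)/dₖ₊₁⌋:
  k=1: m=21, d=42, a=1
  k=2: m=21, d=1, a=42
d=1 and a=2a₀=42 at k=2, so the next step gives (m, d) = (21, 42) again — its k=1 value — and the period has length 2.

[21; 1, 42]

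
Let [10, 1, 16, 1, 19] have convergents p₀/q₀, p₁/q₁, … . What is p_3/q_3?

197/18

Using pₖ = aₖpₖ₋₁ + pₖ₋₂, qₖ = aₖqₖ₋₁ + qₖ₋₂ (with p₋₁=1, p₋₂=0, q₋₁=0, q₋₂=1):
  k=0: a=10, p=10, q=1
  k=1: a=1, p=11, q=1
  k=2: a=16, p=186, q=17
  k=3: a=1, p=197, q=18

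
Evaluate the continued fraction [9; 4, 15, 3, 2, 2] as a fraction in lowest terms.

Using pₖ = aₖpₖ₋₁ + pₖ₋₂ and qₖ = aₖqₖ₋₁ + qₖ₋₂:
  k=0: a=9, p=9, q=1
  k=1: a=4, p=37, q=4
  k=2: a=15, p=564, q=61
  k=3: a=3, p=1729, q=187
  k=4: a=2, p=4022, q=435
  k=5: a=2, p=9773, q=1057

9773/1057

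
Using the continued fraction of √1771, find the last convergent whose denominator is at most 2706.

√1771 = [42; 12, 84, …] (period length 2).
Convergents:
  p_0/q_0 = 42/1
  p_1/q_1 = 505/12
  p_2/q_2 = 42462/1009
  p_3/q_3 = 510049/12120
q_2 = 1009 ≤ 2706 < 12120 = q_3, so the answer is 42462/1009.

42462/1009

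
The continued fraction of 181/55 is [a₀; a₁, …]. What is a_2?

2

181 = 3·55 + 16   →  a_0 = 3
55 = 3·16 + 7   →  a_1 = 3
16 = 2·7 + 2   →  a_2 = 2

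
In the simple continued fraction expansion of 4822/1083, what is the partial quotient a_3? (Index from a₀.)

1

4822 = 4·1083 + 490   →  a_0 = 4
1083 = 2·490 + 103   →  a_1 = 2
490 = 4·103 + 78   →  a_2 = 4
103 = 1·78 + 25   →  a_3 = 1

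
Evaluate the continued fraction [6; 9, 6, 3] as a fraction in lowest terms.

1063/174

Using pₖ = aₖpₖ₋₁ + pₖ₋₂ and qₖ = aₖqₖ₋₁ + qₖ₋₂:
  k=0: a=6, p=6, q=1
  k=1: a=9, p=55, q=9
  k=2: a=6, p=336, q=55
  k=3: a=3, p=1063, q=174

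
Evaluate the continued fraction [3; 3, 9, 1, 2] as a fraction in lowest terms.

Using pₖ = aₖpₖ₋₁ + pₖ₋₂ and qₖ = aₖqₖ₋₁ + qₖ₋₂:
  k=0: a=3, p=3, q=1
  k=1: a=3, p=10, q=3
  k=2: a=9, p=93, q=28
  k=3: a=1, p=103, q=31
  k=4: a=2, p=299, q=90

299/90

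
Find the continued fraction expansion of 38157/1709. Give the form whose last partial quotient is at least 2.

38157 = 22×1709 + 559
1709 = 3×559 + 32
559 = 17×32 + 15
32 = 2×15 + 2
15 = 7×2 + 1
2 = 2×1 + 0  (stop)
So 38157/1709 = [22; 3, 17, 2, 7, 2].

[22; 3, 17, 2, 7, 2]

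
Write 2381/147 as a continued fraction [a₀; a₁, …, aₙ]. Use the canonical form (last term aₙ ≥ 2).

2381 = 16×147 + 29
147 = 5×29 + 2
29 = 14×2 + 1
2 = 2×1 + 0  (stop)
So 2381/147 = [16; 5, 14, 2].

[16; 5, 14, 2]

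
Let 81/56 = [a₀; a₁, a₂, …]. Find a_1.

81 = 1·56 + 25   →  a_0 = 1
56 = 2·25 + 6   →  a_1 = 2

2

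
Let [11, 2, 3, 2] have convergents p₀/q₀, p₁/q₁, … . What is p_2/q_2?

80/7

Using pₖ = aₖpₖ₋₁ + pₖ₋₂, qₖ = aₖqₖ₋₁ + qₖ₋₂ (with p₋₁=1, p₋₂=0, q₋₁=0, q₋₂=1):
  k=0: a=11, p=11, q=1
  k=1: a=2, p=23, q=2
  k=2: a=3, p=80, q=7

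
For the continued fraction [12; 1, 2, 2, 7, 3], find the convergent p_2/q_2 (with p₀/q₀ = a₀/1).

38/3

Using pₖ = aₖpₖ₋₁ + pₖ₋₂, qₖ = aₖqₖ₋₁ + qₖ₋₂ (with p₋₁=1, p₋₂=0, q₋₁=0, q₋₂=1):
  k=0: a=12, p=12, q=1
  k=1: a=1, p=13, q=1
  k=2: a=2, p=38, q=3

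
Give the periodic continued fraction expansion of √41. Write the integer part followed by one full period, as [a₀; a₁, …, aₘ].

[6; 2, 2, 12]

a₀ = ⌊√41⌋ = 6.
With m₀=0, d₀=1 and mₖ₊₁ = dₖaₖ − mₖ, dₖ₊₁ = (n − mₖ₊₁²)/dₖ, aₖ₊₁ = ⌊(a₀+mₖ₊₁)/dₖ₊₁⌋:
  k=1: m=6, d=5, a=2
  k=2: m=4, d=5, a=2
  k=3: m=6, d=1, a=12
d=1 and a=2a₀=12 at k=3, so the next step gives (m, d) = (6, 5) again — its k=1 value — and the period has length 3.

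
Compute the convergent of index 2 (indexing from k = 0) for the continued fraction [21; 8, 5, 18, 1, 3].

866/41

Using pₖ = aₖpₖ₋₁ + pₖ₋₂, qₖ = aₖqₖ₋₁ + qₖ₋₂ (with p₋₁=1, p₋₂=0, q₋₁=0, q₋₂=1):
  k=0: a=21, p=21, q=1
  k=1: a=8, p=169, q=8
  k=2: a=5, p=866, q=41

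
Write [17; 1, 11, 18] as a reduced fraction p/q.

Fold from the inside: start with 18/1.
  11 + 1/18 = 199/18
  1 + 18/199 = 217/199
  17 + 199/217 = 3888/217

3888/217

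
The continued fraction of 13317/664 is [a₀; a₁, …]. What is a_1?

13317 = 20·664 + 37   →  a_0 = 20
664 = 17·37 + 35   →  a_1 = 17

17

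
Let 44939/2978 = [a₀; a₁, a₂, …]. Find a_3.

6

44939 = 15·2978 + 269   →  a_0 = 15
2978 = 11·269 + 19   →  a_1 = 11
269 = 14·19 + 3   →  a_2 = 14
19 = 6·3 + 1   →  a_3 = 6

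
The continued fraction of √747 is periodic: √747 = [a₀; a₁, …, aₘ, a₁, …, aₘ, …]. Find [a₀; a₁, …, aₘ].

a₀ = ⌊√747⌋ = 27.
With m₀=0, d₀=1 and mₖ₊₁ = dₖaₖ − mₖ, dₖ₊₁ = (n − mₖ₊₁²)/dₖ, aₖ₊₁ = ⌊(a₀+mₖ₊₁)/dₖ₊₁⌋:
  k=1: m=27, d=18, a=3
  k=2: m=27, d=1, a=54
d=1 and a=2a₀=54 at k=2, so the next step gives (m, d) = (27, 18) again — its k=1 value — and the period has length 2.

[27; 3, 54]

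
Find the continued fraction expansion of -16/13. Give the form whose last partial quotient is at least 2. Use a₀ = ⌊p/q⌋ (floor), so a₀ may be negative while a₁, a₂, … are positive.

-16 = -2·13 + 10
13 = 1·10 + 3
10 = 3·3 + 1
3 = 3·1 + 0  (stop)
So -16/13 = [-2; 1, 3, 3].

[-2; 1, 3, 3]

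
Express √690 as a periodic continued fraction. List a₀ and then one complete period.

[26; 3, 1, 2, 1, 3, 52]

a₀ = ⌊√690⌋ = 26.
With m₀=0, d₀=1 and mₖ₊₁ = dₖaₖ − mₖ, dₖ₊₁ = (n − mₖ₊₁²)/dₖ, aₖ₊₁ = ⌊(a₀+mₖ₊₁)/dₖ₊₁⌋:
  k=1: m=26, d=14, a=3
  k=2: m=16, d=31, a=1
  k=3: m=15, d=15, a=2
  k=4: m=15, d=31, a=1
  k=5: m=16, d=14, a=3
  k=6: m=26, d=1, a=52
d=1 and a=2a₀=52 at k=6, so the next step gives (m, d) = (26, 14) again — its k=1 value — and the period has length 6.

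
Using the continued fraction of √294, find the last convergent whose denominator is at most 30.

120/7

√294 = [17; 6, 1, 4, 1, 6, 34, …] (period length 6).
Convergents:
  p_0/q_0 = 17/1
  p_1/q_1 = 103/6
  p_2/q_2 = 120/7
  p_3/q_3 = 583/34
q_2 = 7 ≤ 30 < 34 = q_3, so the answer is 120/7.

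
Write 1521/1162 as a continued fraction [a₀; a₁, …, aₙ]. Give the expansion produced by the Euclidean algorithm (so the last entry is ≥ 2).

[1; 3, 4, 4, 2, 9]

1521 = 1*1162 + 359
1162 = 3*359 + 85
359 = 4*85 + 19
85 = 4*19 + 9
19 = 2*9 + 1
9 = 9*1 + 0  (stop)
So 1521/1162 = [1; 3, 4, 4, 2, 9].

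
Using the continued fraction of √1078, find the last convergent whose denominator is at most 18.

√1078 = [32; 1, 4, 1, 64, …] (period length 4).
Convergents:
  p_0/q_0 = 32/1
  p_1/q_1 = 33/1
  p_2/q_2 = 164/5
  p_3/q_3 = 197/6
  p_4/q_4 = 12772/389
q_3 = 6 ≤ 18 < 389 = q_4, so the answer is 197/6.

197/6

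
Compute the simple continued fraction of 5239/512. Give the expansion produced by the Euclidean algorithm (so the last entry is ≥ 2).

5239 = 10×512 + 119
512 = 4×119 + 36
119 = 3×36 + 11
36 = 3×11 + 3
11 = 3×3 + 2
3 = 1×2 + 1
2 = 2×1 + 0  (stop)
So 5239/512 = [10; 4, 3, 3, 3, 1, 2].

[10; 4, 3, 3, 3, 1, 2]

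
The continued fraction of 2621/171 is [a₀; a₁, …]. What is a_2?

18

2621 = 15·171 + 56   →  a_0 = 15
171 = 3·56 + 3   →  a_1 = 3
56 = 18·3 + 2   →  a_2 = 18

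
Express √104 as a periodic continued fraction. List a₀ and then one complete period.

a₀ = ⌊√104⌋ = 10.
With m₀=0, d₀=1 and mₖ₊₁ = dₖaₖ − mₖ, dₖ₊₁ = (n − mₖ₊₁²)/dₖ, aₖ₊₁ = ⌊(a₀+mₖ₊₁)/dₖ₊₁⌋:
  k=1: m=10, d=4, a=5
  k=2: m=10, d=1, a=20
d=1 and a=2a₀=20 at k=2, so the next step gives (m, d) = (10, 4) again — its k=1 value — and the period has length 2.

[10; 5, 20]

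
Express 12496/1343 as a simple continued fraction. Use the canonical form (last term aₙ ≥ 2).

12496 = 9*1343 + 409
1343 = 3*409 + 116
409 = 3*116 + 61
116 = 1*61 + 55
61 = 1*55 + 6
55 = 9*6 + 1
6 = 6*1 + 0  (stop)
So 12496/1343 = [9; 3, 3, 1, 1, 9, 6].

[9; 3, 3, 1, 1, 9, 6]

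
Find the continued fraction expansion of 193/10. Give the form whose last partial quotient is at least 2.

[19; 3, 3]

193 = 19*10 + 3
10 = 3*3 + 1
3 = 3*1 + 0  (stop)
So 193/10 = [19; 3, 3].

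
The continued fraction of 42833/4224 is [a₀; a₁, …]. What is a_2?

8

42833 = 10·4224 + 593   →  a_0 = 10
4224 = 7·593 + 73   →  a_1 = 7
593 = 8·73 + 9   →  a_2 = 8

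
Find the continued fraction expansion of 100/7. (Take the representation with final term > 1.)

[14; 3, 2]

100 = 14*7 + 2
7 = 3*2 + 1
2 = 2*1 + 0  (stop)
So 100/7 = [14; 3, 2].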